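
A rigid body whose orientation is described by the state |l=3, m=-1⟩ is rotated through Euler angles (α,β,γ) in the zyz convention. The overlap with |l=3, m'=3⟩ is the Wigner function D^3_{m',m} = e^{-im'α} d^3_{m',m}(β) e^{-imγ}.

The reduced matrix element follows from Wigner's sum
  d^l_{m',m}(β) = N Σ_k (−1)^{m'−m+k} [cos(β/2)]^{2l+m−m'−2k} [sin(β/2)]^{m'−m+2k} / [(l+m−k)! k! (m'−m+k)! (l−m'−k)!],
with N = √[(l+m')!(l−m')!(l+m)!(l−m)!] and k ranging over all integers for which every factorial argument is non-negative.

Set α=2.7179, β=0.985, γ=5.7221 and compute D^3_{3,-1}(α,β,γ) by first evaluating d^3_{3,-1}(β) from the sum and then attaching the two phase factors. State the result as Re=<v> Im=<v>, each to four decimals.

Split into d^3_{3,-1}(β=0.985) × two z-phases.
Half-angle: c=0.881154, s=0.472830. N=√(720·1·2·24)=185.903201
Admissible k: 0..0 (factorial args all ≥0)
  k=0: (−1)^4·185.9032/(48)·0.8812^2·0.4728^4 = +0.150304
d^3_{3,-1}(0.985) = +0.150304
Attach z-rotation phases: D = e^{-i(3)(2.7179)}·(+0.150304)·e^{-i(-1)(5.7221)} = -0.113985-0.097972i

Re=-0.1140 Im=-0.0980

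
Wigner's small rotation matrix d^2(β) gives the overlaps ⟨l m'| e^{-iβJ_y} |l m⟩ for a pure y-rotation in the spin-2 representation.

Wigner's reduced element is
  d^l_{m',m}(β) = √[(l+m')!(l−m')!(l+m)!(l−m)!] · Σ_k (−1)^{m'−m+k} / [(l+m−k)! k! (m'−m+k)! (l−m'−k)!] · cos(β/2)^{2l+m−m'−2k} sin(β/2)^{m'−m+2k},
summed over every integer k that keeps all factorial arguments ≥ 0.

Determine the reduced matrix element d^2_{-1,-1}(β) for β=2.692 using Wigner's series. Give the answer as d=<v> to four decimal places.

d=-0.1392

d^2_{-1,-1}(β=2.692) via Wigner's sum:
Half-angle: c=0.222908, s=0.974840. N=√(1·6·1·6)=6.000000
k∈{0,1} keeps every argument non-negative
  k=0: (−1)^0·6.0000/(6)·0.2229^4·0.9748^0 = +0.002469
  k=1: (−1)^1·6.0000/(2)·0.2229^2·0.9748^2 = -0.141657
d^2_{-1,-1}(2.692) = +0.002469 -0.141657 = -0.139188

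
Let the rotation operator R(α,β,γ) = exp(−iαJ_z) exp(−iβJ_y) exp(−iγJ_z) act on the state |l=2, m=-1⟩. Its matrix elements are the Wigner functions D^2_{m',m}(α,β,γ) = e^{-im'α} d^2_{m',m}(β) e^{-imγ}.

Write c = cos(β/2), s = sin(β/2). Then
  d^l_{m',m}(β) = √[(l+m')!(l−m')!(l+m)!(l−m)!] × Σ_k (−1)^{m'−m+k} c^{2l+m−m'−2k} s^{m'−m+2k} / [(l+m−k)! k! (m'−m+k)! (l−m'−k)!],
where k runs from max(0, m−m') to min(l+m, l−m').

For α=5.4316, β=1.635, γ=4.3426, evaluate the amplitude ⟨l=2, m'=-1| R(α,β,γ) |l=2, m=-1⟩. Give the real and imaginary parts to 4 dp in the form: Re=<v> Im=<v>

Re=0.4961 Im=0.1808

Split into d^2_{-1,-1}(β=1.635) × two z-phases.
Half-angle: c=0.684047, s=0.729438. N=√(1·6·1·6)=6.000000
The bounds max(0,m−m')=0 and min(l+m,l−m')=1 give 2 terms
  k=0: (−1)^0·6.0000/(6)·0.6840^4·0.7294^0 = +0.218949
  k=1: (−1)^1·6.0000/(2)·0.6840^2·0.7294^2 = -0.746913
d^2_{-1,-1}(1.635) = +0.218949 -0.746913 = -0.527963
Phases: e^{-i·(-1)·5.4316}=+0.658791-0.752326i, e^{-i·(-1)·4.3426}=-0.361419-0.932404i ⇒ D=+0.496059+0.180751i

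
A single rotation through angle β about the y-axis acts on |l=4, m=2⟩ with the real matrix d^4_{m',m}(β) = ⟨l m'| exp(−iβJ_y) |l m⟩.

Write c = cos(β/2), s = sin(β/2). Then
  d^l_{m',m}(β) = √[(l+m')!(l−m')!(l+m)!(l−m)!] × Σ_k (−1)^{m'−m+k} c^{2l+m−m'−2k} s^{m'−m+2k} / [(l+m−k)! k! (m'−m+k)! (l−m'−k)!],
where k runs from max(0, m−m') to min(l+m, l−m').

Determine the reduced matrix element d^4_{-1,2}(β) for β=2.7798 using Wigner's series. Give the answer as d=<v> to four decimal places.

d=0.5690

d^4_{-1,2}(β=2.7798) via Wigner's sum:
Half-angle: c=0.179911, s=0.983683. N=√(6·120·720·2)=1018.233765
Admissible k: 3..5 (factorial args all ≥0)
  k=3: (−1)^0·1018.2338/(72)·0.1799^5·0.9837^3 = +0.002537
  k=4: (−1)^1·1018.2338/(48)·0.1799^3·0.9837^5 = -0.113778
  k=5: (−1)^2·1018.2338/(240)·0.1799^1·0.9837^7 = +0.680269
d^4_{-1,2}(2.7798) = +0.002537 -0.113778 +0.680269 = +0.569028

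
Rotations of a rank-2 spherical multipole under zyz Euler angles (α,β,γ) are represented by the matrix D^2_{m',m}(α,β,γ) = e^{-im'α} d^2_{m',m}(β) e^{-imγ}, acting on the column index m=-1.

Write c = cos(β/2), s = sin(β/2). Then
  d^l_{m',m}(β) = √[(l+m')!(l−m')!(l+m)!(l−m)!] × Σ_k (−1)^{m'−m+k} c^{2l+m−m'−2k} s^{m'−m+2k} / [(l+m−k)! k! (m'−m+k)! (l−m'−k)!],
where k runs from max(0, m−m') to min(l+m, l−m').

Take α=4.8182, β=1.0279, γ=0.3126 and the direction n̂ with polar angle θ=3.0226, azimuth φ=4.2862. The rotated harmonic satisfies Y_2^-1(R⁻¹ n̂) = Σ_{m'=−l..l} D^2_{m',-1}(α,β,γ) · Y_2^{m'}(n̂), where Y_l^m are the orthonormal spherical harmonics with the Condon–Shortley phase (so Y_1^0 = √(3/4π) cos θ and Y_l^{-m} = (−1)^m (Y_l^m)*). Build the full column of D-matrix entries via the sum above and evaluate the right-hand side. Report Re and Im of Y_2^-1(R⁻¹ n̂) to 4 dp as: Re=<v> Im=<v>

Need the full column D^2_{m',-1} for m'=−2..2 at α=4.8182, β=1.0279, γ=0.3126.
cos(β/2)=0.870809, sin(β/2)=0.491621
d^2_{-2,-1}: single k=1 term ⇒ +0.649276;  D = -0.562087-0.324989i
d^2_{-1,-1}: k∈[0..1] ⇒ +0.575033 -0.549829 = +0.025203;  D = +0.010240-0.023029i
d^2_{0,-1}: k∈[0..1] ⇒ -0.795198 +0.253448 = -0.541750;  D = -0.515495-0.166606i
d^2_{1,-1}: k∈[0..1] ⇒ +0.549829 -0.058415 = +0.491415;  D = -0.100896+0.480945i
d^2_{2,-1}: single k=0 term ⇒ -0.206940;  D = +0.205886+0.020861i
Y_2^{m'}(θ=3.0226,φ=4.2862) and Σ D·Y over m':
  (-0.5621-0.3250i)·(-0.0036-0.0041i)  (+0.0102-0.0230i)·(+0.0376-0.0829i)  (-0.5155-0.1666i)·(+0.6174+0.0000i)  (-0.1009+0.4809i)·(-0.0376-0.0829i)  (+0.2059+0.0209i)·(-0.0036+0.0041i)
Y_2^-1(R⁻¹ n̂) = -0.276280-0.110089i

Re=-0.2763 Im=-0.1101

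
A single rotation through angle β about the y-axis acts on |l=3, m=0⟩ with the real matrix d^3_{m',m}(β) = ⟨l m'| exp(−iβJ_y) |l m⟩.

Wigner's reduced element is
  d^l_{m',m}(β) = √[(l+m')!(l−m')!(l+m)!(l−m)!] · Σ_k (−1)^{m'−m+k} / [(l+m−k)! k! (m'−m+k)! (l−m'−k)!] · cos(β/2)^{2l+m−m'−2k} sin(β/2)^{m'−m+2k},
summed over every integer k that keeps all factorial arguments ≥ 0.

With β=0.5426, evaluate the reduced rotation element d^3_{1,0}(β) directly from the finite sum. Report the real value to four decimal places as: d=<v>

d^3_{1,0}(β=0.5426) via Wigner's sum:
With c≡cos(β/2)=0.963423 and s≡sin(β/2)=0.267984, N=[24·2·6·6]^{1/2}=41.569219
k∈{0,1,2} keeps every argument non-negative
  k=0: (−1)^1·41.5692/(12)·0.9634^5·0.2680^1 = -0.770523
  k=1: (−1)^2·41.5692/(4)·0.9634^3·0.2680^3 = +0.178851
  k=2: (−1)^3·41.5692/(12)·0.9634^1·0.2680^5 = -0.004613
d^3_{1,0}(0.5426) = -0.770523 +0.178851 -0.004613 = -0.596285

d=-0.5963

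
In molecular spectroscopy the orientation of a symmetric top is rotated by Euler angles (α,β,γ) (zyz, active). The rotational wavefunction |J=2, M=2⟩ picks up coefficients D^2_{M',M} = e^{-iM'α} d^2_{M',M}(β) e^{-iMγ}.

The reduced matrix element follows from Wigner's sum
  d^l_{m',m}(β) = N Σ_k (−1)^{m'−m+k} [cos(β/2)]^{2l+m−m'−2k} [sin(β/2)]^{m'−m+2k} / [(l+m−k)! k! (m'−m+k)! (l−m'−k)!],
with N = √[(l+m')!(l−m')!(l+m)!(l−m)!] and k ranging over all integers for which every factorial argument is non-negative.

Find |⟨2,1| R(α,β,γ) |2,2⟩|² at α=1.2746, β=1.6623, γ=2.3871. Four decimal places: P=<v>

P=0.2047

D^2_{1,2}(1.2746,1.6623,2.3871) = e^{-i·1·1.2746}·d^2_{1,2}(1.6623)·e^{-i·2·2.3871}. Compute d first:
c=cos(1.6623/2)=0.674027, s=sin(1.6623/2)=0.738707; N=√[6·1·24·1]=12.000000
The bounds max(0,m−m')=1 and min(l+m,l−m')=1 give 1 term
  k=1: (−1)^0·12.0000/(6)·0.6740^3·0.7387^1 = +0.452411
d^2_{1,2}(1.6623) = +0.452411
|D^2_{1,2}|² = |d^2_{1,2}(β)|² = (+0.452411)² = 0.204676 (the z-rotation phases have unit modulus)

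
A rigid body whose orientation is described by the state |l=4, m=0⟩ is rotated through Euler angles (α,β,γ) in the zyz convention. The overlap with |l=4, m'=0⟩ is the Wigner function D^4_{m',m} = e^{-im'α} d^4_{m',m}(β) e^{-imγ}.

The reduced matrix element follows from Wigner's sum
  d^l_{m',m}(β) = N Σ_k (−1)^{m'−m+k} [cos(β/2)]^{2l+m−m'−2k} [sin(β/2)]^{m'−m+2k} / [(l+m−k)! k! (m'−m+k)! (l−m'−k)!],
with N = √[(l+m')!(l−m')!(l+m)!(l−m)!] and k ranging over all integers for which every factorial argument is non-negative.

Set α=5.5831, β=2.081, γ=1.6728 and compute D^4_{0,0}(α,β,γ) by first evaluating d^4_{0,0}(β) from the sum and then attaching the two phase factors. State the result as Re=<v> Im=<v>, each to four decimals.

Re=-0.2705 Im=0.0000

Split into d^4_{0,0}(β=2.081) × two z-phases.
Half-angle: c=0.505789, s=0.862657. N=√(24·24·24·24)=576.000000
k: max(0,(0)−(0))=0 … min(4+(0),4−(0))=4
  k=0: (−1)^0·576.0000/(576)·0.5058^8·0.8627^0 = +0.004283
  k=1: (−1)^1·576.0000/(36)·0.5058^6·0.8627^2 = -0.199348
  k=2: (−1)^2·576.0000/(16)·0.5058^4·0.8627^4 = +1.304767
  k=3: (−1)^3·576.0000/(36)·0.5058^2·0.8627^6 = -1.686896
  k=4: (−1)^4·576.0000/(576)·0.5058^0·0.8627^8 = +0.306695
d^4_{0,0}(2.081) = +0.004283 -0.199348 +1.304767 -1.686896 +0.306695 = -0.270500
Attach z-rotation phases: D = e^{-i(0)(5.5831)}·(-0.270500)·e^{-i(0)(1.6728)} = -0.270500+0.000000i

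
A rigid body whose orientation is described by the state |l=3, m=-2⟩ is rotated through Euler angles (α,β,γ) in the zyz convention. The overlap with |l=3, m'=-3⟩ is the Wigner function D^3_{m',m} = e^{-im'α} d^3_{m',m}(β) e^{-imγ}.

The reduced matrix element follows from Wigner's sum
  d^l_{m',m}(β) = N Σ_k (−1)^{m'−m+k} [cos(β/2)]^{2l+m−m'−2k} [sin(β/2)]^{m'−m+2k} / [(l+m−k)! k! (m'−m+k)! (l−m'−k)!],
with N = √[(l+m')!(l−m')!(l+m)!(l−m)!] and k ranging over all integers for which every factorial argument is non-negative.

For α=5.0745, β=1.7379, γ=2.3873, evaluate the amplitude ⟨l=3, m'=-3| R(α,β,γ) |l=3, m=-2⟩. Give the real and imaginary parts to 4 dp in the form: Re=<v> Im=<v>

Re=0.0860 Im=0.1914

Split into d^3_{-3,-2}(β=1.7379) × two z-phases.
Half-angle: c=0.645629, s=0.763651. N=√(1·720·1·120)=293.938769
k∈{1} keeps every argument non-negative
  k=1: (−1)^0·293.9388/(120)·0.6456^5·0.7637^1 = +0.209838
d^3_{-3,-2}(1.7379) = +0.209838
D = (-0.884925+0.465733i)·(+0.209838)·(+0.062171-0.998066i) = +0.085995+0.191408i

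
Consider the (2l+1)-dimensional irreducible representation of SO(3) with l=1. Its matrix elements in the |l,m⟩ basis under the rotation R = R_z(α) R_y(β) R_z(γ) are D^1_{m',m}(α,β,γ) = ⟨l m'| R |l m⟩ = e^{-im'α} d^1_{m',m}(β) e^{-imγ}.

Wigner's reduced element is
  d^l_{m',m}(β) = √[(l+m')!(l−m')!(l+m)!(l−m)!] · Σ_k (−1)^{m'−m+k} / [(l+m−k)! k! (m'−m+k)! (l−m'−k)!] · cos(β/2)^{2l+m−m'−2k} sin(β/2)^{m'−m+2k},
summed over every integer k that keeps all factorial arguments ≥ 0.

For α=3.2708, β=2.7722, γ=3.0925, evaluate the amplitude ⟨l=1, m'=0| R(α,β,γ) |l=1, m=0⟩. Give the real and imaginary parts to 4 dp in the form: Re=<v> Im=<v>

Re=-0.9325 Im=0.0000

Split into d^1_{0,0}(β=2.7722) × two z-phases.
c=cos(2.7722/2)=0.183648, s=sin(2.7722/2)=0.982992; N=√[1·1·1·1]=1.000000
k∈{0,1} keeps every argument non-negative
  k=0: (−1)^0·1.0000/(1)·0.1836^2·0.9830^0 = +0.033727
  k=1: (−1)^1·1.0000/(1)·0.1836^0·0.9830^2 = -0.966273
d^1_{0,0}(2.7722) = +0.033727 -0.966273 = -0.932547
Phases: e^{-i·(0)·3.2708}=+1.000000+0.000000i, e^{-i·(0)·3.0925}=+1.000000+0.000000i ⇒ D=-0.932547+0.000000i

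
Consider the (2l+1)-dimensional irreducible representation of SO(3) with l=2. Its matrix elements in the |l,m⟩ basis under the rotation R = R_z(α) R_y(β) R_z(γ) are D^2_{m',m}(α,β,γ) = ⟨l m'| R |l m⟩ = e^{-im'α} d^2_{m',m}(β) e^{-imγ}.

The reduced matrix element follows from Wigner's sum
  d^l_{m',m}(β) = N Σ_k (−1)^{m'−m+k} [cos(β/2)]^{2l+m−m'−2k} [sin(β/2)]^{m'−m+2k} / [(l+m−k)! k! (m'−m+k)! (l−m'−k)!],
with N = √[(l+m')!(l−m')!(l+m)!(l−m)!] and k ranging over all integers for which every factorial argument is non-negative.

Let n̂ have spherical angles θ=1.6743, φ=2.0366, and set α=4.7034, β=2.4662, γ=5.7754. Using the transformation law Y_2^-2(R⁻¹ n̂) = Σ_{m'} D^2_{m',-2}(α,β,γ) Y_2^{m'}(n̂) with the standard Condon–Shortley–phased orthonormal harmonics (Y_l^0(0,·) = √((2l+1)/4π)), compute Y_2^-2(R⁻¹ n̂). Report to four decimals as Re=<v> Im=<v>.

Need the full column D^2_{m',-2} for m'=−2..2 at α=4.7034, β=2.4662, γ=5.7754.
cos(β/2)=0.331314, sin(β/2)=0.943520
d^2_{-2,-2}: single k=0 term ⇒ +0.012049;  D = -0.006167+0.010352i
d^2_{-1,-2}: single k=0 term ⇒ -0.068628;  D = +0.058642+0.035651i
d^2_{0,-2}: single k=0 term ⇒ +0.239364;  D = +0.126177-0.203407i
d^2_{1,-2}: single k=0 term ⇒ -0.556576;  D = -0.470311-0.297630i
d^2_{2,-2}: single k=0 term ⇒ +0.792511;  D = -0.429800+0.665842i
Y_2^{m'}(θ=1.6743,φ=2.0366) and Σ D·Y over m':
  (-0.0062+0.0104i)·(-0.2280+0.3067i)  (+0.0586+0.0357i)·(+0.0357+0.0709i)  (+0.1262-0.2034i)·(-0.3053+0.0000i)  (-0.4703-0.2976i)·(-0.0357+0.0709i)  (-0.4298+0.6658i)·(-0.2280-0.3067i)
Y_2^-2(R⁻¹ n̂) = +0.299354+0.020561i

Re=0.2994 Im=0.0206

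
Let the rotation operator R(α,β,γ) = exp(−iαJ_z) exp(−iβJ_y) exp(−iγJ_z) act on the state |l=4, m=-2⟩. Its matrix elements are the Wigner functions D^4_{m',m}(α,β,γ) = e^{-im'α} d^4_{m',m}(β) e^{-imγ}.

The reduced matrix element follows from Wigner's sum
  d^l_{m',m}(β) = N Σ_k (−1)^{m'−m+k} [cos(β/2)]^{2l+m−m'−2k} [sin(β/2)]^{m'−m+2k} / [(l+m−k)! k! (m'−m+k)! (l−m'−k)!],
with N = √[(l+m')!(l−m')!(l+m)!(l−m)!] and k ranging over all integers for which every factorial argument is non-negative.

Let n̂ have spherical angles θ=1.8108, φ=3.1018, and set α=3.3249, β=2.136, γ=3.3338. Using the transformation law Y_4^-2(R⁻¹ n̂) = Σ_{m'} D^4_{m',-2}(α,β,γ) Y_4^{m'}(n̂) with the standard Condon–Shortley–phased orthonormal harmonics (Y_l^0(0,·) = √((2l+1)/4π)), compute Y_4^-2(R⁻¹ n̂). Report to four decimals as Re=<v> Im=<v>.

Re=0.1574 Im=-0.1750

Need the full column D^4_{m',-2} for m'=−4..4 at α=3.3249, β=2.136, γ=3.3338.
cos(β/2)=0.481878, sin(β/2)=0.876239
d^4_{-4,-2}: single k=2 term ⇒ +0.050868;  D = +0.022270+0.045734i
d^4_{-3,-2}: k∈[1..2] ⇒ +0.019781 -0.196217 = -0.176436;  D = +0.104865+0.141891i
d^4_{-2,-2}: k∈[0..2] ⇒ +0.002907 -0.115358 +0.476791 = +0.364340;  D = +0.266328+0.248623i
d^4_{-1,-2}: k∈[0..2] ⇒ -0.022429 +0.370815 -0.817405 = -0.469019;  D = +0.395443+0.252197i
d^4_{0,-2}: k∈[0..2] ⇒ +0.091198 -0.804130 +0.997077 = +0.284145;  D = +0.263408+0.106559i
d^4_{1,-2}: k∈[0..2] ⇒ -0.247210 +1.226107 -0.810829 = +0.168068;  D = -0.164680-0.033572i
d^4_{2,-2}: k∈[0..2] ⇒ +0.476791 -1.261214 +0.347519 = -0.436904;  D = -0.436835-0.007776i
d^4_{3,-2}: k∈[0..1] ⇒ -0.648795 +0.715084 = +0.066289;  D = -0.065384+0.010921i
d^4_{4,-2}: single k=0 term ⇒ +0.556143;  D = +0.522651-0.190081i
Y_4^{m'}(θ=1.8108,φ=3.1018) and Σ D·Y over m':
  (+0.0223+0.0457i)·(+0.3890+0.0624i)  (+0.1049+0.1419i)·(+0.2707+0.0325i)  (+0.2663+0.2486i)·(-0.1902-0.0152i)  (+0.3954+0.2522i)·(-0.2843-0.0113i)  (+0.2634+0.1066i)·(+0.1499+0.0000i)  (-0.1647-0.0336i)·(+0.2843-0.0113i)  (-0.4368-0.0078i)·(-0.1902+0.0152i)  (-0.0654+0.0109i)·(-0.2707+0.0325i)  (+0.5227-0.1901i)·(+0.3890-0.0624i)
Y_4^-2(R⁻¹ n̂) = +0.157395-0.174995i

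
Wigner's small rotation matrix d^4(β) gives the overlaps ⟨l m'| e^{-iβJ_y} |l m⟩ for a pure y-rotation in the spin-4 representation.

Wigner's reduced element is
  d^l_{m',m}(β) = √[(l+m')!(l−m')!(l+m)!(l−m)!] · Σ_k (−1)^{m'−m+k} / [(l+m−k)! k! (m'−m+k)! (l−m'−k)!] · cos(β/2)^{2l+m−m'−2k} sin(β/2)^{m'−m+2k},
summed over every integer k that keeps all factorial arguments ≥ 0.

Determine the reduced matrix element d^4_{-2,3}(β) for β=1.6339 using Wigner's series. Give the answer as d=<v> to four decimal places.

d=0.4610

d^4_{-2,3}(β=1.6339) via Wigner's sum:
Half-angle: c=0.684448, s=0.729062. N=√(2·720·5040·1)=2693.993318
k: max(0,(3)−(-2))=5 … min(4+(3),4−(-2))=6
  k=5: (−1)^0·2693.9933/(240)·0.6844^3·0.7291^5 = +0.741358
  k=6: (−1)^1·2693.9933/(720)·0.6844^1·0.7291^7 = -0.280385
d^4_{-2,3}(1.6339) = +0.741358 -0.280385 = +0.460973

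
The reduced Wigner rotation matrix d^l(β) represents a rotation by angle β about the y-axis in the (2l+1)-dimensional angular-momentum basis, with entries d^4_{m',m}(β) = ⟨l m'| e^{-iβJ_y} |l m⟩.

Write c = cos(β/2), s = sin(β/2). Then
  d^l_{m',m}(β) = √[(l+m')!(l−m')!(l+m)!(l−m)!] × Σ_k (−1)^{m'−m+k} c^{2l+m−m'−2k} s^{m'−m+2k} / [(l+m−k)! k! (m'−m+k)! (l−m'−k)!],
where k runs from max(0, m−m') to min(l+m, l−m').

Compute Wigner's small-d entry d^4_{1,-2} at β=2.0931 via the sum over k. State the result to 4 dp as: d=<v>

d^4_{1,-2}(β=2.0931) via Wigner's sum:
With c≡cos(β/2)=0.500561 and s≡sin(β/2)=0.865701, N=[120·6·2·720]^{1/2}=1018.233765
Admissible k: 0..2 (factorial args all ≥0)
  k=0: (−1)^3·1018.2338/(72)·0.5006^5·0.8657^3 = -0.288339
  k=1: (−1)^4·1018.2338/(48)·0.5006^3·0.8657^5 = +1.293651
  k=2: (−1)^5·1018.2338/(240)·0.5006^1·0.8657^7 = -0.773874
d^4_{1,-2}(2.0931) = -0.288339 +1.293651 -0.773874 = +0.231439

d=0.2314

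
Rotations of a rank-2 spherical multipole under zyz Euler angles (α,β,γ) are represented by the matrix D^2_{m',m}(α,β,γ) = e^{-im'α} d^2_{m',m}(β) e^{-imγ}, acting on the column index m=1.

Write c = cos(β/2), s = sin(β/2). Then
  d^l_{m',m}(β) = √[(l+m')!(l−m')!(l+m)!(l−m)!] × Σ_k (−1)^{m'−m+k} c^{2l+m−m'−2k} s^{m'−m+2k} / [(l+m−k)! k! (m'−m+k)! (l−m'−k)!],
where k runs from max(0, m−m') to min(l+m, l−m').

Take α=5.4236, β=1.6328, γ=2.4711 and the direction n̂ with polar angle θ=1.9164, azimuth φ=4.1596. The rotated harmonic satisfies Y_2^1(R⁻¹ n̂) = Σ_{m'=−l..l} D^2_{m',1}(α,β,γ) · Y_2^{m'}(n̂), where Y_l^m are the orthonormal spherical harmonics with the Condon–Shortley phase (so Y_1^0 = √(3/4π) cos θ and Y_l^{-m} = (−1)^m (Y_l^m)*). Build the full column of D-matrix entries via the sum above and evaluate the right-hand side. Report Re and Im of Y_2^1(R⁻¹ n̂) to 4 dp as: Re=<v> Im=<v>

Need the full column D^2_{m',1} for m'=−2..2 at α=5.4236, β=1.6328, γ=2.4711.
cos(β/2)=0.684849, sin(β/2)=0.728685
d^2_{-2,1}: single k=3 term ⇒ +0.529962;  D = -0.264301+0.459352i
d^2_{-1,1}: k∈[2..3] ⇒ +0.747120 -0.281942 = +0.465178;  D = -0.456887+0.087439i
d^2_{0,1}: k∈[1..2] ⇒ +0.573324 -0.649068 = -0.075744;  D = +0.059347+0.047065i
d^2_{1,1}: k∈[0..1] ⇒ +0.219978 -0.747120 = -0.527142;  D = +0.021458+0.526706i
d^2_{2,1}: single k=0 term ⇒ -0.468117;  D = -0.341900+0.319747i
Y_2^{m'}(θ=1.9164,φ=4.1596) and Σ D·Y over m':
  (-0.2643+0.4594i)·(-0.1534-0.3056i)  (-0.4569+0.0874i)·(+0.1293-0.2096i)  (+0.0593+0.0471i)·(-0.2068+0.0000i)  (+0.0215+0.5267i)·(-0.1293-0.2096i)  (-0.3419+0.3197i)·(-0.1534+0.3056i)
Y_2^1(R⁻¹ n̂) = +0.190240-0.118507i

Re=0.1902 Im=-0.1185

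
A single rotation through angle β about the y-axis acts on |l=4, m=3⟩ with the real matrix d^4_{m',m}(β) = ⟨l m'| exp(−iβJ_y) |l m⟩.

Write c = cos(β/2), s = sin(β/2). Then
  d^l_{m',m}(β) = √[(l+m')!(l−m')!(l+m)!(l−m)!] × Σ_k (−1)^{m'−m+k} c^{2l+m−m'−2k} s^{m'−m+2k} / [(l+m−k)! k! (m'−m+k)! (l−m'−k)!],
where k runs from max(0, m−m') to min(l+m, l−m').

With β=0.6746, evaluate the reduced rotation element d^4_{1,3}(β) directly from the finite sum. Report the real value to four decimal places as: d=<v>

d^4_{1,3}(β=0.6746) via Wigner's sum:
With c≡cos(β/2)=0.943652 and s≡sin(β/2)=0.330940, N=[120·6·5040·1]^{1/2}=1904.940944
k∈{2,3} keeps every argument non-negative
  k=2: (−1)^0·1904.9409/(240)·0.9437^6·0.3309^2 = +0.613819
  k=3: (−1)^1·1904.9409/(144)·0.9437^4·0.3309^4 = -0.125824
d^4_{1,3}(0.6746) = +0.613819 -0.125824 = +0.487994

d=0.4880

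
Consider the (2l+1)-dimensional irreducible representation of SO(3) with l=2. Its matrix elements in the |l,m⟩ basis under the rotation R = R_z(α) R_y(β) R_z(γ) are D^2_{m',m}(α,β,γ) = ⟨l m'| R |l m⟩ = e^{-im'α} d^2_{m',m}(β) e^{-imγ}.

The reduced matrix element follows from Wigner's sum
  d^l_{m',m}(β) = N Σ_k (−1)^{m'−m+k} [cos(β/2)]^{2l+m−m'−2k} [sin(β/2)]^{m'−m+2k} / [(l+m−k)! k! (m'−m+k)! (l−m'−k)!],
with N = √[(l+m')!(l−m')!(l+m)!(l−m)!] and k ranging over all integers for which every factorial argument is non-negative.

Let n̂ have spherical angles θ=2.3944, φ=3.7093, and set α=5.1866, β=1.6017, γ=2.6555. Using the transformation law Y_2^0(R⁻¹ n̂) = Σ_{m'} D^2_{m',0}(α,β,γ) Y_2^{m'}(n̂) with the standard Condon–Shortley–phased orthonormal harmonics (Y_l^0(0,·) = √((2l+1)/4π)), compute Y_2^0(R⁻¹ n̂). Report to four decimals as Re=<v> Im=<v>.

Need the full column D^2_{m',0} for m'=−2..2 at α=5.1866, β=1.6017, γ=2.6555.
cos(β/2)=0.696097, sin(β/2)=0.717948
d^2_{-2,0}: single k=2 term ⇒ +0.611788;  D = -0.356651-0.497076i
d^2_{-1,0}: k∈[1..2] ⇒ +0.593168 -0.630993 = -0.037825;  D = -0.017272+0.033651i
d^2_{0,0}: k∈[0..2] ⇒ +0.234789 -0.999045 +0.265688 = -0.498568;  D = -0.498568+0.000000i
d^2_{1,0}: k∈[0..1] ⇒ -0.593168 +0.630993 = +0.037825;  D = +0.017272+0.033651i
d^2_{2,0}: single k=0 term ⇒ +0.611788;  D = -0.356651+0.497076i
Y_2^{m'}(θ=2.3944,φ=3.7093) and Σ D·Y over m':
  (-0.3567-0.4971i)·(+0.0752-0.1618i)  (-0.0173+0.0337i)·(+0.3247-0.2071i)  (-0.4986+0.0000i)·(+0.1938+0.0000i)  (+0.0173+0.0337i)·(-0.3247-0.2071i)  (-0.3567+0.4971i)·(+0.0752+0.1618i)
Y_2^0(R⁻¹ n̂) = -0.308380+0.000000i

Re=-0.3084 Im=0.0000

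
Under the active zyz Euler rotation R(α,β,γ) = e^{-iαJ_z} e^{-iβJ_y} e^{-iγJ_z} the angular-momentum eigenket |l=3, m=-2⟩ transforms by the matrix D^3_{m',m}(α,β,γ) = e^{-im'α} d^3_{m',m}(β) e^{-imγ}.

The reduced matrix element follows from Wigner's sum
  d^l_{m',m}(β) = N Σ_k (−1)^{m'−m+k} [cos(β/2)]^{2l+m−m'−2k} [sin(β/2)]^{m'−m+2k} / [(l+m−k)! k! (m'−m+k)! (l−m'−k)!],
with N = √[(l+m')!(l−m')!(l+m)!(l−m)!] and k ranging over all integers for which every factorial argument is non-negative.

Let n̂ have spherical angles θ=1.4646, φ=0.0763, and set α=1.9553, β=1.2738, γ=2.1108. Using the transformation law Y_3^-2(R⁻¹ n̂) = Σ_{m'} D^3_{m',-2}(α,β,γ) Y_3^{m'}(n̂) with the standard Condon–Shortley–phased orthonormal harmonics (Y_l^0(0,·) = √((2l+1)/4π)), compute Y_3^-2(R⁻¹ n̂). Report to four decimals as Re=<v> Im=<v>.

Need the full column D^3_{m',-2} for m'=−3..3 at α=1.9553, β=1.2738, γ=2.1108.
cos(β/2)=0.803943, sin(β/2)=0.594706
d^3_{-3,-2}: single k=1 term ⇒ +0.489221;  D = -0.385663-0.301000i
d^3_{-2,-2}: k∈[0..1] ⇒ +0.269993 -0.738714 = -0.468721;  D = +0.128731-0.450697i
d^3_{-1,-2}: k∈[0..1] ⇒ -0.631581 +0.691215 = +0.059634;  D = +0.059297-0.006326i
d^3_{0,-2}: k∈[0..1] ⇒ +0.809220 -0.442814 = +0.366407;  D = -0.172696-0.323157i
d^3_{1,-2}: k∈[0..1] ⇒ -0.691215 +0.189120 = -0.502095;  D = +0.321729-0.385474i
d^3_{2,-2}: k∈[0..1] ⇒ +0.404232 -0.044240 = +0.359992;  D = +0.342722+0.110161i
d^3_{3,-2}: single k=0 term ⇒ -0.146492;  D = +0.010758+0.146096i
Y_3^{m'}(θ=1.4646,φ=0.0763) and Σ D·Y over m':
  (-0.3857-0.3010i)·(+0.3995-0.0931i)  (+0.1287-0.4507i)·(+0.1059-0.0163i)  (+0.0593-0.0063i)·(-0.3024+0.0231i)  (-0.1727-0.3232i)·(-0.1164+0.0000i)  (+0.3217-0.3855i)·(+0.3024+0.0231i)  (+0.3427+0.1102i)·(+0.1059+0.0163i)  (+0.0108+0.1461i)·(-0.3995-0.0931i)
Y_3^-2(R⁻¹ n̂) = -0.023481-0.244516i

Re=-0.0235 Im=-0.2445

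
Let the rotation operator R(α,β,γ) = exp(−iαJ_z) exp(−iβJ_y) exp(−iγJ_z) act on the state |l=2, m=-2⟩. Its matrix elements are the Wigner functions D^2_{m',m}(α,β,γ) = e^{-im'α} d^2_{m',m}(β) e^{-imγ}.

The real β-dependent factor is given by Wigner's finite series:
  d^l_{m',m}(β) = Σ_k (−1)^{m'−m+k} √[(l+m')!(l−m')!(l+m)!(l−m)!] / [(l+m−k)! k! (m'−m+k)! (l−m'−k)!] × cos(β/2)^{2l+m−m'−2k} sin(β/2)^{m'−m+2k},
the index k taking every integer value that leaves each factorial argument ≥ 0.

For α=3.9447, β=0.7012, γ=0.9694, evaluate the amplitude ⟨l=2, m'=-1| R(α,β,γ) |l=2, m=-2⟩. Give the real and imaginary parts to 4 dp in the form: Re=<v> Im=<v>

Split into d^2_{-1,-2}(β=0.7012) × two z-phases.
With c≡cos(β/2)=0.939167 and s≡sin(β/2)=0.343461, N=[1·6·1·24]^{1/2}=12.000000
k: max(0,(-2)−(-1))=0 … min(2+(-2),2−(-1))=0
  k=0: (−1)^1·12.0000/(6)·0.9392^3·0.3435^1 = -0.569031
d^2_{-1,-2}(0.7012) = -0.569031
Attach z-rotation phases: D = e^{-i(-1)(3.9447)}·(-0.569031)·e^{-i(-2)(0.9694)} = -0.524182+0.221426i

Re=-0.5242 Im=0.2214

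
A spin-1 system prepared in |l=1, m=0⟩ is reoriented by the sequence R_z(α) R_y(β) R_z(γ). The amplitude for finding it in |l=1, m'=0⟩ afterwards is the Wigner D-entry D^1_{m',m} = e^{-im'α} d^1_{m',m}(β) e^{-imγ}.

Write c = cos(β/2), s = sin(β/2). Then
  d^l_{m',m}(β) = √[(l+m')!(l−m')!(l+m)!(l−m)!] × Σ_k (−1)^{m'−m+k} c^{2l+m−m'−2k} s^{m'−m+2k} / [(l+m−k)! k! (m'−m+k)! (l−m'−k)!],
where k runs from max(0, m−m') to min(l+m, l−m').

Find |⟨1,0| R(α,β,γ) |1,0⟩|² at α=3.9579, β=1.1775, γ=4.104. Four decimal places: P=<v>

First d^1_{0,0}(β=1.1775), then the phase factors e^{-i(0)α} and e^{-i(0)γ}:
Half-angle: c=0.831635, s=0.555322. N=√(1·1·1·1)=1.000000
The bounds max(0,m−m')=0 and min(l+m,l−m')=1 give 2 terms
  k=0: (−1)^0·1.0000/(1)·0.8316^2·0.5553^0 = +0.691618
  k=1: (−1)^1·1.0000/(1)·0.8316^0·0.5553^2 = -0.308382
d^1_{0,0}(1.1775) = +0.691618 -0.308382 = +0.383235
|D^1_{0,0}|² = |d^1_{0,0}(β)|² = (+0.383235)² = 0.146869 (the z-rotation phases have unit modulus)

P=0.1469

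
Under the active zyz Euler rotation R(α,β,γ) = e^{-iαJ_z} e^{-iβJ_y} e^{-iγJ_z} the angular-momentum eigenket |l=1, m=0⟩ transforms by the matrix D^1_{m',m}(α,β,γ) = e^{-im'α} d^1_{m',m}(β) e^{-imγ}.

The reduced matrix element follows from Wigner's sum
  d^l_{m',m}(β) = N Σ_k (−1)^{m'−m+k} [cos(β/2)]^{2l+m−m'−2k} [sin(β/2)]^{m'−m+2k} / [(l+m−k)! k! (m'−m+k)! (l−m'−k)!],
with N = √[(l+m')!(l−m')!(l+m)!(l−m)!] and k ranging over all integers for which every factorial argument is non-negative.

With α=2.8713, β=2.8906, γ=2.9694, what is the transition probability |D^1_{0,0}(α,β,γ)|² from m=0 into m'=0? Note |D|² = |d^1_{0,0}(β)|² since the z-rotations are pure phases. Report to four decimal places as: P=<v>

Split into d^1_{0,0}(β=2.8906) × two z-phases.
Half-angle: c=0.125167, s=0.992136. N=√(1·1·1·1)=1.000000
Admissible k: 0..1 (factorial args all ≥0)
  k=0: (−1)^0·1.0000/(1)·0.1252^2·0.9921^0 = +0.015667
  k=1: (−1)^1·1.0000/(1)·0.1252^0·0.9921^2 = -0.984333
d^1_{0,0}(2.8906) = +0.015667 -0.984333 = -0.968666
|D^1_{0,0}|² = |d^1_{0,0}(β)|² = (-0.968666)² = 0.938315 (the z-rotation phases have unit modulus)

P=0.9383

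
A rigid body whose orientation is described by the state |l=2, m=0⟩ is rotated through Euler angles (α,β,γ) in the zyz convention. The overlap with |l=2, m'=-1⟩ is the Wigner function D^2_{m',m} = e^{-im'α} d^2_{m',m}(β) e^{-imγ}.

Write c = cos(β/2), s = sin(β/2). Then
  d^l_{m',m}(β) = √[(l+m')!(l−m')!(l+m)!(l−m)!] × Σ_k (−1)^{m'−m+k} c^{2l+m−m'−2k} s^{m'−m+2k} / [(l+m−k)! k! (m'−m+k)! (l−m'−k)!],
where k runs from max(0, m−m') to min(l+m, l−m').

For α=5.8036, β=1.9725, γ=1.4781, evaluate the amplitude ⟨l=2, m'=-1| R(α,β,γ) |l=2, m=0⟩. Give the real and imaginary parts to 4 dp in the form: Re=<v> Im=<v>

Re=-0.3910 Im=0.2034

First d^2_{-1,0}(β=1.9725), then the phase factors e^{-i(-1)α} and e^{-i(0)γ}:
c=cos(1.9725/2)=0.551821, s=sin(1.9725/2)=0.833963; N=√[1·6·2·2]=4.898979
k: max(0,(0)−(-1))=1 … min(2+(0),2−(-1))=2
  k=1: (−1)^0·4.8990/(2)·0.5518^3·0.8340^1 = +0.343255
  k=2: (−1)^1·4.8990/(2)·0.5518^1·0.8340^3 = -0.783995
d^2_{-1,0}(1.9725) = +0.343255 -0.783995 = -0.440740
Attach z-rotation phases: D = e^{-i(-1)(5.8036)}·(-0.440740)·e^{-i(0)(1.4781)} = -0.391019+0.203363i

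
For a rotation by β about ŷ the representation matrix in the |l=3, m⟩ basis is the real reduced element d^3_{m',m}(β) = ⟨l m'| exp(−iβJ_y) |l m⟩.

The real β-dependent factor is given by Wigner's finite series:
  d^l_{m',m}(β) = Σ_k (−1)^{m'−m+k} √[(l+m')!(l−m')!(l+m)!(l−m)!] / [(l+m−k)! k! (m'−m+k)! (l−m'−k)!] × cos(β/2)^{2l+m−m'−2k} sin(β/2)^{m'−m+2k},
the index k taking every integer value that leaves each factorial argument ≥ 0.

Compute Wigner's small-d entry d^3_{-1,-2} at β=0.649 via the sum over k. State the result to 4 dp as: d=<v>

d^3_{-1,-2}(β=0.649) via Wigner's sum:
Half-angle: c=0.947810, s=0.318835. N=√(2·24·1·120)=75.894664
k: max(0,(-2)−(-1))=0 … min(3+(-2),3−(-1))=1
  k=0: (−1)^1·75.8947/(24)·0.9478^5·0.3188^1 = -0.771210
  k=1: (−1)^2·75.8947/(12)·0.9478^3·0.3188^3 = +0.174539
d^3_{-1,-2}(0.649) = -0.771210 +0.174539 = -0.596672

d=-0.5967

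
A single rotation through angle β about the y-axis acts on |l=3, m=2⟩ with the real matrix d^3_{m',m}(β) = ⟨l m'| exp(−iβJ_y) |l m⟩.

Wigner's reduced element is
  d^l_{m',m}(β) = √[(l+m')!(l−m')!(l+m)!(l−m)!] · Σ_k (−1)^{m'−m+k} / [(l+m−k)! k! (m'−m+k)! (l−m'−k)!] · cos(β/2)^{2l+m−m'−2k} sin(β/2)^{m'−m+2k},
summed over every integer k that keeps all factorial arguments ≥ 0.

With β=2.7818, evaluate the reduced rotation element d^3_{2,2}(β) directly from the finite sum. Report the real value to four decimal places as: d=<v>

d=-0.0049

d^3_{2,2}(β=2.7818) via Wigner's sum:
c=cos(2.7818/2)=0.178928, s=sin(2.7818/2)=0.983862; N=√[120·1·120·1]=120.000000
k∈{0,1} keeps every argument non-negative
  k=0: (−1)^0·120.0000/(120)·0.1789^6·0.9839^0 = +0.000033
  k=1: (−1)^1·120.0000/(24)·0.1789^4·0.9839^2 = -0.004961
d^3_{2,2}(2.7818) = +0.000033 -0.004961 = -0.004928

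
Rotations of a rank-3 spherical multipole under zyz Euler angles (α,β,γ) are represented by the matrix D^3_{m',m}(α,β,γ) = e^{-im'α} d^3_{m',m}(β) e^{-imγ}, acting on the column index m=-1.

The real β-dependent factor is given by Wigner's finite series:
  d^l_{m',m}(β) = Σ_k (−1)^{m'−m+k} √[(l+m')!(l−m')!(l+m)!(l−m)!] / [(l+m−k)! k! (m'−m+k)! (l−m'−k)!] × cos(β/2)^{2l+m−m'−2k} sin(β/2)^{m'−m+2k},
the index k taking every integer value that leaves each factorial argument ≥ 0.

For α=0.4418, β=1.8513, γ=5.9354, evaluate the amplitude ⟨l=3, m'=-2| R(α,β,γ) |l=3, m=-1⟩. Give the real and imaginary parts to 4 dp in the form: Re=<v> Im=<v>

Re=-0.4323 Im=-0.2567

Split into d^3_{-2,-1}(β=1.8513) × two z-phases.
Half-angle: c=0.601315, s=0.799012. N=√(1·120·2·24)=75.894664
k: max(0,(-1)−(-2))=1 … min(3+(-1),3−(-2))=2
  k=1: (−1)^0·75.8947/(24)·0.6013^5·0.7990^1 = +0.198639
  k=2: (−1)^1·75.8947/(12)·0.6013^3·0.7990^3 = -0.701450
d^3_{-2,-1}(1.8513) = +0.198639 -0.701450 = -0.502810
Attach z-rotation phases: D = e^{-i(-2)(0.4418)}·(-0.502810)·e^{-i(-1)(5.9354)} = -0.432343-0.256706i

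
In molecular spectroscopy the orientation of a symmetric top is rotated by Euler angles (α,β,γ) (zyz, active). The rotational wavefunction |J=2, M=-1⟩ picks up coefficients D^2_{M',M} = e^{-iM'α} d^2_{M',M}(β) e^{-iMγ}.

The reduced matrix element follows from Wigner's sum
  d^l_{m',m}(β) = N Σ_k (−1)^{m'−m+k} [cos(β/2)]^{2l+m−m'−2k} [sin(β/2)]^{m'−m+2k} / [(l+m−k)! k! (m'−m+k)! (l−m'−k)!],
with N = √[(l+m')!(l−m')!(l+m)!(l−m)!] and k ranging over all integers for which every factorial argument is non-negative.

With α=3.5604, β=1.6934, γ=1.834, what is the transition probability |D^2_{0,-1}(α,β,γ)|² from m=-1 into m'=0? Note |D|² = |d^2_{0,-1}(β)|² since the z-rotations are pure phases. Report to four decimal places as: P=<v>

P=0.0221

Split into d^2_{0,-1}(β=1.6934) × two z-phases.
With c≡cos(β/2)=0.662459 and s≡sin(β/2)=0.749098, N=[2·2·1·6]^{1/2}=4.898979
k∈{0,1} keeps every argument non-negative
  k=0: (−1)^1·4.8990/(2)·0.6625^3·0.7491^1 = -0.533447
  k=1: (−1)^2·4.8990/(2)·0.6625^1·0.7491^3 = +0.682105
d^2_{0,-1}(1.6934) = -0.533447 +0.682105 = +0.148658
|D^2_{0,-1}|² = |d^2_{0,-1}(β)|² = (+0.148658)² = 0.022099 (the z-rotation phases have unit modulus)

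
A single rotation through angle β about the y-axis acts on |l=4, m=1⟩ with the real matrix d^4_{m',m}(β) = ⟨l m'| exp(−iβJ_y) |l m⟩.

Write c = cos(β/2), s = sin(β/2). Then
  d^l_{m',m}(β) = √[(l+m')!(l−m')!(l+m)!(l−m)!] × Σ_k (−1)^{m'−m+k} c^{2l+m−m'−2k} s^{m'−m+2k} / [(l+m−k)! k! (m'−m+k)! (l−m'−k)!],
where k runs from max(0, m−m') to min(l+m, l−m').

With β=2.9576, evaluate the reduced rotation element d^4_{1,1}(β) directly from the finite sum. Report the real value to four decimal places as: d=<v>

d=-0.0802

d^4_{1,1}(β=2.9576) via Wigner's sum:
c=cos(2.9576/2)=0.091867, s=sin(2.9576/2)=0.995771; N=√[120·6·120·6]=720.000000
The bounds max(0,m−m')=0 and min(l+m,l−m')=3 give 4 terms
  k=0: (−1)^0·720.0000/(720)·0.0919^8·0.9958^0 = +0.000000
  k=1: (−1)^1·720.0000/(48)·0.0919^6·0.9958^2 = -0.000009
  k=2: (−1)^2·720.0000/(24)·0.0919^4·0.9958^4 = +0.002101
  k=3: (−1)^3·720.0000/(72)·0.0919^2·0.9958^6 = -0.082276
d^4_{1,1}(2.9576) = +0.000000 -0.000009 +0.002101 -0.082276 = -0.080184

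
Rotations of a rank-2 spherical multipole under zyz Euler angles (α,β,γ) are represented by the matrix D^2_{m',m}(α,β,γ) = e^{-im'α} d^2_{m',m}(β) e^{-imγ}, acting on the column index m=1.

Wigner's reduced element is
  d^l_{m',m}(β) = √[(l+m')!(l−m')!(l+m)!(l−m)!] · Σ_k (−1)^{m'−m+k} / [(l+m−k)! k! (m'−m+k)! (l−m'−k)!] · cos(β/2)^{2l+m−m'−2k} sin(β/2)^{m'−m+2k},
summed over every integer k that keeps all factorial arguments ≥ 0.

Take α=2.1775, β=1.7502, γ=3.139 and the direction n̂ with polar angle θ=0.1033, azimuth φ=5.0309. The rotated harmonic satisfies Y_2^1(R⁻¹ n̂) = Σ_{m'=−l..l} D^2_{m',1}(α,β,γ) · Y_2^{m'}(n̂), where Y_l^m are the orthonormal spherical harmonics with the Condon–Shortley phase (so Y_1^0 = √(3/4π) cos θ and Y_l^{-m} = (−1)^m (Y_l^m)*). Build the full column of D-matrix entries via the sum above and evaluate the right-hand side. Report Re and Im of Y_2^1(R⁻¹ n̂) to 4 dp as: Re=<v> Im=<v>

Need the full column D^2_{m',1} for m'=−2..2 at α=2.1775, β=1.7502, γ=3.139.
cos(β/2)=0.640920, sin(β/2)=0.767608
d^2_{-2,1}: single k=3 term ⇒ +0.579765;  D = +0.201410+0.543655i
d^2_{-1,1}: k∈[2..3] ⇒ +0.726119 -0.347182 = +0.378937;  D = +0.216862-0.310747i
d^2_{0,1}: k∈[1..2] ⇒ +0.495024 -0.710064 = -0.215039;  D = +0.215039+0.000558i
d^2_{1,1}: k∈[0..1] ⇒ +0.168739 -0.726119 = -0.557380;  D = -0.316609-0.458728i
d^2_{2,1}: single k=0 term ⇒ -0.404186;  D = -0.142377+0.378279i
Y_2^{m'}(θ=0.1033,φ=5.0309) and Σ D·Y over m':
  (+0.2014+0.5437i)·(-0.0033+0.0024i)  (+0.2169-0.3107i)·(+0.0248+0.0753i)  (+0.2150+0.0006i)·(+0.6207+0.0000i)  (-0.3166-0.4587i)·(-0.0248+0.0753i)  (-0.1424+0.3783i)·(-0.0033-0.0024i)
Y_2^1(R⁻¹ n̂) = +0.204022-0.005692i

Re=0.2040 Im=-0.0057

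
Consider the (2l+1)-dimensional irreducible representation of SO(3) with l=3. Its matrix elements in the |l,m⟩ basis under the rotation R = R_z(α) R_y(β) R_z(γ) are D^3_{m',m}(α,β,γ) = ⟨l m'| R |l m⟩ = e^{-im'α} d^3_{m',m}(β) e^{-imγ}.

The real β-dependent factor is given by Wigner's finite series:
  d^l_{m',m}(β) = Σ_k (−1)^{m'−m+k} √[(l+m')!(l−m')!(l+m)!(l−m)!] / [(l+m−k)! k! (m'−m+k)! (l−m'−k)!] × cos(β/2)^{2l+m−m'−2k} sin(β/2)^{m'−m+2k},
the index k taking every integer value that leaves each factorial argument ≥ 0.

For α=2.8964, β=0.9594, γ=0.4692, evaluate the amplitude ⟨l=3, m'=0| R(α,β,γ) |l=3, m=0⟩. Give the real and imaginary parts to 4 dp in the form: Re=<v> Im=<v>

Split into d^3_{0,0}(β=0.9594) × two z-phases.
With c≡cos(β/2)=0.887133 and s≡sin(β/2)=0.461513, N=[6·6·6·6]^{1/2}=36.000000
k: max(0,(0)−(0))=0 … min(3+(0),3−(0))=3
  k=0: (−1)^0·36.0000/(36)·0.8871^6·0.4615^0 = +0.487454
  k=1: (−1)^1·36.0000/(4)·0.8871^4·0.4615^2 = -1.187316
  k=2: (−1)^2·36.0000/(4)·0.8871^2·0.4615^4 = +0.321334
  k=3: (−1)^3·36.0000/(36)·0.8871^0·0.4615^6 = -0.009663
d^3_{0,0}(0.9594) = +0.487454 -1.187316 +0.321334 -0.009663 = -0.388191
Phases: e^{-i·(0)·2.8964}=+1.000000+0.000000i, e^{-i·(0)·0.4692}=+1.000000+0.000000i ⇒ D=-0.388191+0.000000i

Re=-0.3882 Im=0.0000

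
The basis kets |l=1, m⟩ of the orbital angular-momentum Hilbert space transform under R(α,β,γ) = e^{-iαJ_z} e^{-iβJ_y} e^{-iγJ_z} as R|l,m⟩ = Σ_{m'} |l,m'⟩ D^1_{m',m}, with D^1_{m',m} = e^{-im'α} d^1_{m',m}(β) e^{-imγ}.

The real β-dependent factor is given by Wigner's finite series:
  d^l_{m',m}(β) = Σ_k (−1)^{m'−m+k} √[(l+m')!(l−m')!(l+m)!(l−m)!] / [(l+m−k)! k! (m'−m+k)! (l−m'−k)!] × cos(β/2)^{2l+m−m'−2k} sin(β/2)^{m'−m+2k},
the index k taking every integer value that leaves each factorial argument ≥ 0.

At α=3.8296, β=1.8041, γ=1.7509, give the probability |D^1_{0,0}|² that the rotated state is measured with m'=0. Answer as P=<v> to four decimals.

First d^1_{0,0}(β=1.8041), then the phase factors e^{-i(0)α} and e^{-i(0)γ}:
Half-angle: c=0.620003, s=0.784600. N=√(1·1·1·1)=1.000000
k∈{0,1} keeps every argument non-negative
  k=0: (−1)^0·1.0000/(1)·0.6200^2·0.7846^0 = +0.384404
  k=1: (−1)^1·1.0000/(1)·0.6200^0·0.7846^2 = -0.615596
d^1_{0,0}(1.8041) = +0.384404 -0.615596 = -0.231193
|D^1_{0,0}|² = |d^1_{0,0}(β)|² = (-0.231193)² = 0.053450 (the z-rotation phases have unit modulus)

P=0.0535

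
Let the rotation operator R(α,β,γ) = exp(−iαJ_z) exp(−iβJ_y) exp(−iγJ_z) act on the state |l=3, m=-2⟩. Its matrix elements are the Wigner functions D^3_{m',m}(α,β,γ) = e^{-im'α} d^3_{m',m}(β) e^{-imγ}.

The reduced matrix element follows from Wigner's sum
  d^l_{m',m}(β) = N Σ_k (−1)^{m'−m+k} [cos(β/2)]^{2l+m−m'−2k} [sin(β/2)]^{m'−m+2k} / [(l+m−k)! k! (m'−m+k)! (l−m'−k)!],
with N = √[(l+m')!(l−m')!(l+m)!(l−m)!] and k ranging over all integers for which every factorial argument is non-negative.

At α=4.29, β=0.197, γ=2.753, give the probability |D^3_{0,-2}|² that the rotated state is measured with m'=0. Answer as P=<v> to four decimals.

P=0.0026

First d^3_{0,-2}(β=0.197), then the phase factors e^{-i(0)α} and e^{-i(-2)γ}:
Half-angle: c=0.995153, s=0.098341. N=√(6·6·1·120)=65.726707
k: max(0,(-2)−(0))=0 … min(3+(-2),3−(0))=1
  k=0: (−1)^2·65.7267/(12)·0.9952^4·0.0983^2 = +0.051950
  k=1: (−1)^3·65.7267/(12)·0.9952^2·0.0983^4 = -0.000507
d^3_{0,-2}(0.197) = +0.051950 -0.000507 = +0.051443
|D^3_{0,-2}|² = |d^3_{0,-2}(β)|² = (+0.051443)² = 0.002646 (the z-rotation phases have unit modulus)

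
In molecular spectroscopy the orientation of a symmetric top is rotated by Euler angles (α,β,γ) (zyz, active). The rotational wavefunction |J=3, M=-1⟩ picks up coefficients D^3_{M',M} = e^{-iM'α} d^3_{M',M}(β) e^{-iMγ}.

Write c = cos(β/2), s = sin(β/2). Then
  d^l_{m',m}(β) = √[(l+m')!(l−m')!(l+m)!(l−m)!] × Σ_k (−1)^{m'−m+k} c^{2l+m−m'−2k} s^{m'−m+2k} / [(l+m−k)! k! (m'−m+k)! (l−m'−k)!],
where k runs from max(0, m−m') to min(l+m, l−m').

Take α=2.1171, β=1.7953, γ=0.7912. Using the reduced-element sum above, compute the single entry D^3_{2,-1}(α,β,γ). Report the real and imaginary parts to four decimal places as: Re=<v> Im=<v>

D^3_{2,-1}(2.1171,1.7953,0.7912) = e^{-i·2·2.1171}·d^3_{2,-1}(1.7953)·e^{-i·-1·0.7912}. Compute d first:
With c≡cos(β/2)=0.623449 and s≡sin(β/2)=0.781864, N=[120·1·2·24]^{1/2}=75.894664
k∈{0,1} keeps every argument non-negative
  k=0: (−1)^3·75.8947/(12)·0.6234^3·0.7819^3 = -0.732532
  k=1: (−1)^4·75.8947/(24)·0.6234^1·0.7819^5 = +0.576046
d^3_{2,-1}(1.7953) = -0.732532 +0.576046 = -0.156486
Attach z-rotation phases: D = e^{-i(2)(2.1171)}·(-0.156486)·e^{-i(-1)(0.7912)} = +0.149432-0.046455i

Re=0.1494 Im=-0.0465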